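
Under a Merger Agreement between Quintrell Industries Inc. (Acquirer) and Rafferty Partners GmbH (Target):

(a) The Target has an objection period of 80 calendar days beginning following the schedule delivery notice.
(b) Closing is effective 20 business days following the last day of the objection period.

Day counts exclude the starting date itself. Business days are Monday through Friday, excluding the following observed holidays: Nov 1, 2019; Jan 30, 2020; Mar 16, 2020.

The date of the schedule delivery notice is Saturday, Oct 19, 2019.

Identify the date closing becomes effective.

Feb 5, 2020

Adding 80 calendar days to Oct 19, 2019 gives Jan 7, 2020, which is the last day of the objection period.
From Tuesday, Jan 7, 2020, 20 business days (Jan 8, Jan 9, Jan 10, Jan 13, …, Feb 3, Feb 4, Feb 5, skipping weekends and the listed holiday on Jan 30) brings us to Wednesday, Feb 5, 2020, which is the date closing becomes effective.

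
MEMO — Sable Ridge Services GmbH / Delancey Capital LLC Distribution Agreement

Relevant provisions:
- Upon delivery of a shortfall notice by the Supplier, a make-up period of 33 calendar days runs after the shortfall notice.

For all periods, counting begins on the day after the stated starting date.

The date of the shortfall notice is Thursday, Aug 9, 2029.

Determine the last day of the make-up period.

Adding 33 calendar days to Aug 9, 2029 gives Sep 11, 2029, which is the last day of the make-up period.

Sep 11, 2029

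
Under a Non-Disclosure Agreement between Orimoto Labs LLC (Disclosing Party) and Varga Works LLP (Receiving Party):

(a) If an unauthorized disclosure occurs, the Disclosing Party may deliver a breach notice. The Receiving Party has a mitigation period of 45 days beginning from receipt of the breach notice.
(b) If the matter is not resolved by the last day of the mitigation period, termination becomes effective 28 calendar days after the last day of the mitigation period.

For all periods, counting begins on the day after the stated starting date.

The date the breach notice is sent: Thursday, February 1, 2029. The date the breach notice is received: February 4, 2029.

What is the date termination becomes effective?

April 18, 2029

Adding 45 calendar days to February 4, 2029 gives March 21, 2029, which is the last day of the mitigation period.
The date termination becomes effective: 28 calendar days after March 21, 2029 is April 18, 2029.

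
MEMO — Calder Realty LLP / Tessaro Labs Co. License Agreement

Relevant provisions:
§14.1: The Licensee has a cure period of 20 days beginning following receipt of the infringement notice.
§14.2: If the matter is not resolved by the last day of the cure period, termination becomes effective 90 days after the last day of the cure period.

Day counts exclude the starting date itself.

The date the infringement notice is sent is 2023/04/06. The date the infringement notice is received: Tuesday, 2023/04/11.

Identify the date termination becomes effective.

The last day of the cure period: 20 calendar days after 2023/04/11 is 2023/05/01.
The date termination becomes effective: 2023/05/01 + 90 days = 2023/07/30.

2023/07/30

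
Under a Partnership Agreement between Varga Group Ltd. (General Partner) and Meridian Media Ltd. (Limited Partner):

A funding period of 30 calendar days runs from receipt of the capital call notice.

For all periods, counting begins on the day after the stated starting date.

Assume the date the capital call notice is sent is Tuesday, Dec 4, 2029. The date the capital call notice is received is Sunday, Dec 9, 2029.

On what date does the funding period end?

The last day of the funding period: 30 calendar days after Dec 9, 2029 is Jan 8, 2030.

Jan 8, 2030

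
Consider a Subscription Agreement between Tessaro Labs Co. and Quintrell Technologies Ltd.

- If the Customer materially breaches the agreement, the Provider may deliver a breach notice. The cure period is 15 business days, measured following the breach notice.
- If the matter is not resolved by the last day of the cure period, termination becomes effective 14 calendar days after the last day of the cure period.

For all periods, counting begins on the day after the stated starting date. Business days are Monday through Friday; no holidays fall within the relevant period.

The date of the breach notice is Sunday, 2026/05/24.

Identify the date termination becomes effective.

2026/06/26

From Sunday, 2026/05/24, 15 business days (May 25, May 26, May 27, May 28, …, Jun 10, Jun 11, Jun 12, skipping weekends) brings us to Friday, 2026/06/12, which is the last day of the cure period.
Adding 14 calendar days to 2026/06/12 gives 2026/06/26, which is the date termination becomes effective.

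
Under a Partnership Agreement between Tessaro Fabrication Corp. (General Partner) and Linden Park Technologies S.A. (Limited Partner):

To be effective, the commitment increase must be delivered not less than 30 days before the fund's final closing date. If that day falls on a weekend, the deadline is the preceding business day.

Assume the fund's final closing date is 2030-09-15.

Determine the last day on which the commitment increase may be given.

2030-08-16

Counting back 30 calendar days from 2030-09-15 gives 2030-08-16. That is a Friday, so no adjustment is needed.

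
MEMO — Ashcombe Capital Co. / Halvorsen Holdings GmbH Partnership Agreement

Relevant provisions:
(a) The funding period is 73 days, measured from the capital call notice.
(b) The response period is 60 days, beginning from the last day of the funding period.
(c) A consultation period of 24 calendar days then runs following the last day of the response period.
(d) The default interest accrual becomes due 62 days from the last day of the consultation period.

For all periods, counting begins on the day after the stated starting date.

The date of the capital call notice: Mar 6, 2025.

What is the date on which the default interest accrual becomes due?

Oct 11, 2025

The last day of the funding period: 73 calendar days after Mar 6, 2025 is May 18, 2025.
Adding 60 calendar days to May 18, 2025 gives Jul 17, 2025, which is the last day of the response period.
The last day of the consultation period: Jul 17, 2025 + 24 days = Aug 10, 2025.
Adding 62 calendar days to Aug 10, 2025 gives Oct 11, 2025, which is the date on which the default interest accrual becomes due.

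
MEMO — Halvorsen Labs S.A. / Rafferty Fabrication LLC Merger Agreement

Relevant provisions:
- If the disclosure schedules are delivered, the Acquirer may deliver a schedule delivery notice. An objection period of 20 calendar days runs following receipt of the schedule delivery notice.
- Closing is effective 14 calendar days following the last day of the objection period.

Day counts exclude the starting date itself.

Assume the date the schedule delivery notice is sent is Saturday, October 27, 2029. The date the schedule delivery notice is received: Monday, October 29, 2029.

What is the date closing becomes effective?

December 2, 2029

The last day of the objection period: 20 calendar days after October 29, 2029 is November 18, 2029.
Adding 14 calendar days to November 18, 2029 gives December 2, 2029, which is the date closing becomes effective.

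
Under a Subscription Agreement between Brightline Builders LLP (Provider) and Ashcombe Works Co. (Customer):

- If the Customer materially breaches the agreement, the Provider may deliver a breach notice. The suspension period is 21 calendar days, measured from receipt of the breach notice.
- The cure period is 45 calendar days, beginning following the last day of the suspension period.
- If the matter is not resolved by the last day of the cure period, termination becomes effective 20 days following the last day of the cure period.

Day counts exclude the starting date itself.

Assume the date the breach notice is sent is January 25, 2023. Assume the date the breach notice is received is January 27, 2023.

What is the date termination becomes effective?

The last day of the suspension period: January 27, 2023 + 21 days = February 17, 2023.
The last day of the cure period: 45 calendar days after February 17, 2023 is April 3, 2023.
The date termination becomes effective: 20 calendar days after April 3, 2023 is April 23, 2023.

April 23, 2023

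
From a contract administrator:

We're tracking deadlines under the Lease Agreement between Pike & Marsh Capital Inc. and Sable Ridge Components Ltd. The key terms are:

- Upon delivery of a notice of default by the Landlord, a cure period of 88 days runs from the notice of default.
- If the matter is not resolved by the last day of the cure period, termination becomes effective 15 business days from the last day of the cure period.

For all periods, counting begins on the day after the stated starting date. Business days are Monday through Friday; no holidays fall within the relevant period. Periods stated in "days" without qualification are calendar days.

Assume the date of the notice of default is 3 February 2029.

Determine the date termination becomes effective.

Adding 88 calendar days to 3 February 2029 gives 2 May 2029, which is the last day of the cure period.
From Wednesday, 2 May 2029, 15 business days (May 3, May 4, May 7, May 8, …, May 21, May 22, May 23, skipping weekends) brings us to Wednesday, 23 May 2029, which is the date termination becomes effective.

23 May 2029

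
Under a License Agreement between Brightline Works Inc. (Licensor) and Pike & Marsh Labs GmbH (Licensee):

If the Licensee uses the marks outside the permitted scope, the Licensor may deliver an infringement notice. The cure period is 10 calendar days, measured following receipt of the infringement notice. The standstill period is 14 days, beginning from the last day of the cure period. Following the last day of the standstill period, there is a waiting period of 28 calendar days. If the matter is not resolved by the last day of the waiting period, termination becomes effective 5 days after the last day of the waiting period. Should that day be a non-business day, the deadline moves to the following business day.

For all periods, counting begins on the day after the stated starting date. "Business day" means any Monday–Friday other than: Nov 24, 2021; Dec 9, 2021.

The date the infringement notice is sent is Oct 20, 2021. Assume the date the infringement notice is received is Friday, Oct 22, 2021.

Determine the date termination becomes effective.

Dec 20, 2021

The last day of the cure period: 10 calendar days after Oct 22, 2021 is Nov 1, 2021.
The last day of the standstill period: Nov 1, 2021 + 14 days = Nov 15, 2021.
The last day of the waiting period: Nov 15, 2021 + 28 days = Dec 13, 2021.
The date termination becomes effective: Dec 13, 2021 + 5 days = Dec 18, 2021. That falls on a Saturday, so it rolls to the next business day, Monday, Dec 20, 2021.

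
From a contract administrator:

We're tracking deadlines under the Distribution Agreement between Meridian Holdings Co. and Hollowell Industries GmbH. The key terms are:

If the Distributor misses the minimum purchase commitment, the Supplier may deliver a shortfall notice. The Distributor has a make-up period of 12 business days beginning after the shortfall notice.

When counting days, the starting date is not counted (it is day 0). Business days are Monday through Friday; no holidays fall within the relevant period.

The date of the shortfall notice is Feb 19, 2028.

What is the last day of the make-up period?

Mar 7, 2028

The last day of the make-up period: 12 business days after Saturday, Feb 19, 2028, skipping weekends — Feb 21, Feb 22, Feb 23, Feb 24, …, Mar 3, Mar 6, Mar 7 — lands on Tuesday, Mar 7, 2028.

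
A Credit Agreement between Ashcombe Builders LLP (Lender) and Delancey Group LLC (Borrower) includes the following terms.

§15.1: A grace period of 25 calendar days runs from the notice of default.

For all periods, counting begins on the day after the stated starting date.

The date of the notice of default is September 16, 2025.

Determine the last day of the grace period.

October 11, 2025

The last day of the grace period: 25 calendar days after September 16, 2025 is October 11, 2025.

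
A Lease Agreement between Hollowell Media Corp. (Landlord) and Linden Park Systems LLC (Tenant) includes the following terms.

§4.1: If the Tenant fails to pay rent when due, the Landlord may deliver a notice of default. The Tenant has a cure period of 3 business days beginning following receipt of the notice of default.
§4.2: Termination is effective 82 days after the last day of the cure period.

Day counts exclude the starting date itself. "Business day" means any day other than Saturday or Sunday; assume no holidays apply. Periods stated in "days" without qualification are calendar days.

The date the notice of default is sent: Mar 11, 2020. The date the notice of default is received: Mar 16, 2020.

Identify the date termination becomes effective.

Jun 9, 2020

The last day of the cure period: counting 3 business days from Monday, Mar 16, 2020 (Mar 17, Mar 18, Mar 19, skipping weekends) reaches Thursday, Mar 19, 2020.
The date termination becomes effective: Mar 19, 2020 + 82 days = Jun 9, 2020.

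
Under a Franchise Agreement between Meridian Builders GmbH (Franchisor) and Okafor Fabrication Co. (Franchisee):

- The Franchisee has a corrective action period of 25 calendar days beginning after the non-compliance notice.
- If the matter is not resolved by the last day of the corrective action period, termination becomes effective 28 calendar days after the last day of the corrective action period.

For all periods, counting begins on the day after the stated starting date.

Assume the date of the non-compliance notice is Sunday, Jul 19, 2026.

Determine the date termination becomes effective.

Sep 10, 2026

The last day of the corrective action period: Jul 19, 2026 + 25 days = Aug 13, 2026.
The date termination becomes effective: 28 calendar days after Aug 13, 2026 is Sep 10, 2026.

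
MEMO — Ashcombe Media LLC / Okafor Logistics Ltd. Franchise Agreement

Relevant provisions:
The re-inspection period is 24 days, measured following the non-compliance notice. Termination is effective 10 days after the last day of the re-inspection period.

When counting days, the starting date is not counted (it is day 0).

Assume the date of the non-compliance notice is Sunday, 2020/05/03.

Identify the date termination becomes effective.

2020/06/06

The last day of the re-inspection period: 24 calendar days after 2020/05/03 is 2020/05/27.
Adding 10 calendar days to 2020/05/27 gives 2020/06/06, which is the date termination becomes effective.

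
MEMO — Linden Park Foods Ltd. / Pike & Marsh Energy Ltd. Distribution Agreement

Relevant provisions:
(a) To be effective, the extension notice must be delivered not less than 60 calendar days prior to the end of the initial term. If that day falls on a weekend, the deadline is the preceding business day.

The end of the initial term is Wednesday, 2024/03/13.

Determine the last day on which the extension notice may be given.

2024/01/12

2024/03/13 minus 60 days is 2024/01/13. That is a Saturday, so the deadline moves back to Friday, 2024/01/12.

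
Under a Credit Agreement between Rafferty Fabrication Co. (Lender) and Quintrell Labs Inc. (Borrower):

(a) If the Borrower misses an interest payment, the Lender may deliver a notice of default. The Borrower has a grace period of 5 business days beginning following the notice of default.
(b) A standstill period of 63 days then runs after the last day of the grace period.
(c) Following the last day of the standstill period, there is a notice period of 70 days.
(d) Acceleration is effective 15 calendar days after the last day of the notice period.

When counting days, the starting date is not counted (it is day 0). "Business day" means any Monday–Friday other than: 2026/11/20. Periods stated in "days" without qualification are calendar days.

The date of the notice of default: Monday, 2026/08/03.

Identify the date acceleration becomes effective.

The last day of the grace period: counting 5 business days from Monday, 2026/08/03 (Aug 4, Aug 5, Aug 6, Aug 7, Aug 10, skipping weekends) reaches Monday, 2026/08/10.
The last day of the standstill period: 2026/08/10 + 63 days = 2026/10/12.
Adding 70 calendar days to 2026/10/12 gives 2026/12/21, which is the last day of the notice period.
Adding 15 calendar days to 2026/12/21 gives 2027/01/05, which is the date acceleration becomes effective.

2027/01/05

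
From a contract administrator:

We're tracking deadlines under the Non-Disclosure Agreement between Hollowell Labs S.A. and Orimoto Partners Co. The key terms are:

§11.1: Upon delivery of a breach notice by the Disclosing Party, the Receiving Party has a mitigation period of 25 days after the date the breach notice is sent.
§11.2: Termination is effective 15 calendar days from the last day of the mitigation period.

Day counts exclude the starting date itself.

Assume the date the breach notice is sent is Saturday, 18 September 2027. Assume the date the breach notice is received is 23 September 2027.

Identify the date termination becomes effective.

28 October 2027

Adding 25 calendar days to 18 September 2027 gives 13 October 2027, which is the last day of the mitigation period.
The date termination becomes effective: 13 October 2027 + 15 days = 28 October 2027.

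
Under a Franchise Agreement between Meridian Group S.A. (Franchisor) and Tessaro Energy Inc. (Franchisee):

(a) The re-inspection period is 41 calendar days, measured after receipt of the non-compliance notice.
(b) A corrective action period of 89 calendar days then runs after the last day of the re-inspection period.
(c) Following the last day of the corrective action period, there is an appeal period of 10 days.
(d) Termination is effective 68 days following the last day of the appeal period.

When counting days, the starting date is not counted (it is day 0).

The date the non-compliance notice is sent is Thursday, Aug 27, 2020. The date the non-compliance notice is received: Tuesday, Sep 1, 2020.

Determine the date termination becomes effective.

Adding 41 calendar days to Sep 1, 2020 gives Oct 12, 2020, which is the last day of the re-inspection period.
Adding 89 calendar days to Oct 12, 2020 gives Jan 9, 2021, which is the last day of the corrective action period.
The last day of the appeal period: Jan 9, 2021 + 10 days = Jan 19, 2021.
Adding 68 calendar days to Jan 19, 2021 gives Mar 28, 2021, which is the date termination becomes effective.

Mar 28, 2021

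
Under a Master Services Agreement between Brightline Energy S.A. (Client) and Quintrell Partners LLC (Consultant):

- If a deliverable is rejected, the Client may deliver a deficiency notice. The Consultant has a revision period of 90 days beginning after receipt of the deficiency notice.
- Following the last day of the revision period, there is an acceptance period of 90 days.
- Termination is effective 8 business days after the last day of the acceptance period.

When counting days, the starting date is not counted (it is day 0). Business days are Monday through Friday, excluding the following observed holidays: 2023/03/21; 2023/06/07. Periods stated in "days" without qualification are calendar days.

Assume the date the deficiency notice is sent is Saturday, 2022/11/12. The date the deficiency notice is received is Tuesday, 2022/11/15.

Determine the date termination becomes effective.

2023/05/24

The last day of the revision period: 2022/11/15 + 90 days = 2023/02/13.
The last day of the acceptance period: 2023/02/13 + 90 days = 2023/05/14.
The date termination becomes effective: counting 8 business days from Sunday, 2023/05/14 (May 15, May 16, May 17, May 18, May 19, May 22, May 23, May 24, skipping weekends) reaches Wednesday, 2023/05/24.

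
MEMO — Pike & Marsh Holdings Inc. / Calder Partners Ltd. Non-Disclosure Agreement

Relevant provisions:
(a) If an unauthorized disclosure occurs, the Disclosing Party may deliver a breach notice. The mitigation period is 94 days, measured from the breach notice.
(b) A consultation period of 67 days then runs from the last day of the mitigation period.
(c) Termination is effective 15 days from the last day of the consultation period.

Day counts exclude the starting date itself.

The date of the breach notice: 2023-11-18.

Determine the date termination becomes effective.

2024-05-12

Adding 94 calendar days to 2023-11-18 gives 2024-02-20, which is the last day of the mitigation period.
The last day of the consultation period: 67 calendar days after 2024-02-20 is 2024-04-27.
The date termination becomes effective: 2024-04-27 + 15 days = 2024-05-12.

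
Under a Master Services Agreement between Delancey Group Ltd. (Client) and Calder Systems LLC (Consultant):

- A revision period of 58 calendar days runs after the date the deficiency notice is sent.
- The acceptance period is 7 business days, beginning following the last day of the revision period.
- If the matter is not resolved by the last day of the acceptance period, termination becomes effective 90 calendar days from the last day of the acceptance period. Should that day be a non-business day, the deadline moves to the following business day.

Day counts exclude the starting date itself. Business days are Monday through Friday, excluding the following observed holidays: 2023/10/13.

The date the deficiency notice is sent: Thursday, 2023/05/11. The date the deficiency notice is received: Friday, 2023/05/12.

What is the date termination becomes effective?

The last day of the revision period: 2023/05/11 + 58 days = 2023/07/08.
The last day of the acceptance period: 7 business days after Saturday, 2023/07/08, skipping weekends — Jul 10, Jul 11, Jul 12, Jul 13, Jul 14, Jul 17, Jul 18 — lands on Tuesday, 2023/07/18.
Adding 90 calendar days to 2023/07/18 gives 2023/10/16, which is the date termination becomes effective. 2023/10/16 is a Monday and is not a listed holiday, so no roll-forward applies.

2023/10/16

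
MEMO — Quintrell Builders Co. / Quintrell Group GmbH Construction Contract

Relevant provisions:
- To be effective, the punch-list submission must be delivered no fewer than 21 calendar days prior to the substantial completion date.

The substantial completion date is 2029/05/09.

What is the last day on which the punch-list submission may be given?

2029/04/18

Counting back 21 calendar days from 2029/05/09 gives 2029/04/18.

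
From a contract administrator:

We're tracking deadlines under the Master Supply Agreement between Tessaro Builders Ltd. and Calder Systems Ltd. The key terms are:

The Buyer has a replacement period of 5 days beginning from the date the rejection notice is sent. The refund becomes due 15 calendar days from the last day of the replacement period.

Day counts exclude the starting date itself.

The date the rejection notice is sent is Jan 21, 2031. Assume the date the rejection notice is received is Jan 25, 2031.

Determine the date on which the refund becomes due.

Feb 10, 2031

The last day of the replacement period: Jan 21, 2031 + 5 days = Jan 26, 2031.
The date on which the refund becomes due: Jan 26, 2031 + 15 days = Feb 10, 2031.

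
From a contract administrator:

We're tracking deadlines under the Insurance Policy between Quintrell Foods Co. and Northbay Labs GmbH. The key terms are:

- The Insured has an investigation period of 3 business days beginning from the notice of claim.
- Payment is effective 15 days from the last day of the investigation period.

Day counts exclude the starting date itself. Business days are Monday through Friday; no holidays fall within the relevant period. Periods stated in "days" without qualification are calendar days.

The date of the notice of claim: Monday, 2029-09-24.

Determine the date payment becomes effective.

2029-10-12

From Monday, 2029-09-24, 3 business days (Sep 25, Sep 26, Sep 27, skipping weekends) brings us to Thursday, 2029-09-27, which is the last day of the investigation period.
The date payment becomes effective: 2029-09-27 + 15 days = 2029-10-12.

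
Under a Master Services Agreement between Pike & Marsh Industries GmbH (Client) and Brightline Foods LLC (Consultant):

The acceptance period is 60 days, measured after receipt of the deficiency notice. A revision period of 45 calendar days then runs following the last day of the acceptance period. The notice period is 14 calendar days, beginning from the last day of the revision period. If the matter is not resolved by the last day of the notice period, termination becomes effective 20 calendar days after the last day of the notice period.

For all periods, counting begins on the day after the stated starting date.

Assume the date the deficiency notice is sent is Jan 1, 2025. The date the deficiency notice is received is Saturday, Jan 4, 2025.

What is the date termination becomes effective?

May 23, 2025

The last day of the acceptance period: Jan 4, 2025 + 60 days = Mar 5, 2025.
Adding 45 calendar days to Mar 5, 2025 gives Apr 19, 2025, which is the last day of the revision period.
The last day of the notice period: 14 calendar days after Apr 19, 2025 is May 3, 2025.
The date termination becomes effective: 20 calendar days after May 3, 2025 is May 23, 2025.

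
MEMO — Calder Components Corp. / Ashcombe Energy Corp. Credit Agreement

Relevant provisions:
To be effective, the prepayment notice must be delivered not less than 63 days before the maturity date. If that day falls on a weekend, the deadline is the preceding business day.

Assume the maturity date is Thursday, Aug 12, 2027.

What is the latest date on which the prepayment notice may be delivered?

Jun 10, 2027

Counting back 63 calendar days from Aug 12, 2027 gives Jun 10, 2027. That is a Thursday, so no adjustment is needed.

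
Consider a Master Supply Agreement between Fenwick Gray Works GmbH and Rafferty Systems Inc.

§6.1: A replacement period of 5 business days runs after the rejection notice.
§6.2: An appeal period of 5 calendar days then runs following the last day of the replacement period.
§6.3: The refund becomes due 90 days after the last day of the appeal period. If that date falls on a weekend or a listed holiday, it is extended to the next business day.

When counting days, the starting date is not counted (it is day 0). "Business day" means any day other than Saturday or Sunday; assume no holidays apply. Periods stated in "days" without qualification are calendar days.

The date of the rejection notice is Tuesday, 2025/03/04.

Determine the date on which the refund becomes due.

2025/06/16

From Tuesday, 2025/03/04, 5 business days (Mar 5, Mar 6, Mar 7, Mar 10, Mar 11, skipping weekends) brings us to Tuesday, 2025/03/11, which is the last day of the replacement period.
The last day of the appeal period: 2025/03/11 + 5 days = 2025/03/16.
The date on which the refund becomes due: 90 calendar days after 2025/03/16 is 2025/06/14. That falls on a Saturday, so it rolls to the next business day, Monday, 2025/06/16.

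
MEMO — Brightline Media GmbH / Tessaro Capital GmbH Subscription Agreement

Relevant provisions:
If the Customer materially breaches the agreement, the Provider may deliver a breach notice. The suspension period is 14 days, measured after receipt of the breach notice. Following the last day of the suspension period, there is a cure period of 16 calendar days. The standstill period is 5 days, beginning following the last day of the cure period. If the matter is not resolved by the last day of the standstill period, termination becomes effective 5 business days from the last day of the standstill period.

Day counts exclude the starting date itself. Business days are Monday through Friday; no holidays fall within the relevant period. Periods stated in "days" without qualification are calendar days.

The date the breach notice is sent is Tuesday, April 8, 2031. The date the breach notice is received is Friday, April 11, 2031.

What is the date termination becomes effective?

The last day of the suspension period: April 11, 2031 + 14 days = April 25, 2031.
Adding 16 calendar days to April 25, 2031 gives May 11, 2031, which is the last day of the cure period.
Adding 5 calendar days to May 11, 2031 gives May 16, 2031, which is the last day of the standstill period.
The date termination becomes effective: counting 5 business days from Friday, May 16, 2031 (May 19, May 20, May 21, May 22, May 23, skipping weekends) reaches Friday, May 23, 2031.

May 23, 2031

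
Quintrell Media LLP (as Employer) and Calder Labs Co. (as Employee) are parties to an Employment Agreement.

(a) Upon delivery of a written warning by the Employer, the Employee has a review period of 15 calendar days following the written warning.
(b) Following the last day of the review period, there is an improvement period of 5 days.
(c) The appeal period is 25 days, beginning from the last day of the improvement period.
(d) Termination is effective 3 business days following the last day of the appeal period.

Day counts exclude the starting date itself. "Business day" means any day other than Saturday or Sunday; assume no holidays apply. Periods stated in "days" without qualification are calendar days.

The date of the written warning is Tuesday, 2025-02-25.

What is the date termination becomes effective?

2025-04-16

The last day of the review period: 2025-02-25 + 15 days = 2025-03-12.
The last day of the improvement period: 5 calendar days after 2025-03-12 is 2025-03-17.
The last day of the appeal period: 25 calendar days after 2025-03-17 is 2025-04-11.
The date termination becomes effective: 3 business days after Friday, 2025-04-11, skipping weekends — Apr 14, Apr 15, Apr 16 — lands on Wednesday, 2025-04-16.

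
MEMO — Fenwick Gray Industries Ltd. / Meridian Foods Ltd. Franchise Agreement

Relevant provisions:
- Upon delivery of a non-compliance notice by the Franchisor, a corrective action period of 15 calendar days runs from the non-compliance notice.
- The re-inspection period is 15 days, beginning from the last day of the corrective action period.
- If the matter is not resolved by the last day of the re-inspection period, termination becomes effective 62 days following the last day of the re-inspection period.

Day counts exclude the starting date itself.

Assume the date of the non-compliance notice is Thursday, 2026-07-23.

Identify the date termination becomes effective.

The last day of the corrective action period: 2026-07-23 + 15 days = 2026-08-07.
The last day of the re-inspection period: 2026-08-07 + 15 days = 2026-08-22.
The date termination becomes effective: 62 calendar days after 2026-08-22 is 2026-10-23.

2026-10-23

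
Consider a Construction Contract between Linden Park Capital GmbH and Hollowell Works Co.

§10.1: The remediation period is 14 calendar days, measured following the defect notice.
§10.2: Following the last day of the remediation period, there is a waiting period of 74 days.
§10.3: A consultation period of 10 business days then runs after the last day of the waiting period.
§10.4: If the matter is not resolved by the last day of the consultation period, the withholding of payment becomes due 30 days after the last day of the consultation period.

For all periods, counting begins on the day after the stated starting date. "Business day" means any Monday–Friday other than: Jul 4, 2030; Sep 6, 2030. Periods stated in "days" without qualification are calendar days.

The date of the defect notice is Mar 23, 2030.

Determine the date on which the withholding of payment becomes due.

Aug 2, 2030

The last day of the remediation period: Mar 23, 2030 + 14 days = Apr 6, 2030.
Adding 74 calendar days to Apr 6, 2030 gives Jun 19, 2030, which is the last day of the waiting period.
From Wednesday, Jun 19, 2030, 10 business days (Jun 20, Jun 21, Jun 24, Jun 25, Jun 26, Jun 27, Jun 28, Jul 1, Jul 2, Jul 3, skipping weekends) brings us to Wednesday, Jul 3, 2030, which is the last day of the consultation period.
The date on which the withholding of payment becomes due: 30 calendar days after Jul 3, 2030 is Aug 2, 2030.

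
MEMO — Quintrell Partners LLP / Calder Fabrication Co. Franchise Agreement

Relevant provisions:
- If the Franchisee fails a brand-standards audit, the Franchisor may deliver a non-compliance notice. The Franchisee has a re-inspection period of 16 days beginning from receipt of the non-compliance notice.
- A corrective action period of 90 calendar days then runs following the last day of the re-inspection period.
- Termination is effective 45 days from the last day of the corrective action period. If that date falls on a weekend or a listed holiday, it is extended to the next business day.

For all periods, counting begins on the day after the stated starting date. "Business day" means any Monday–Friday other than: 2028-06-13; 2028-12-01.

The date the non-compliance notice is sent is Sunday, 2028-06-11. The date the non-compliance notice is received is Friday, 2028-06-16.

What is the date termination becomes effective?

2028-11-14

Adding 16 calendar days to 2028-06-16 gives 2028-07-02, which is the last day of the re-inspection period.
The last day of the corrective action period: 2028-07-02 + 90 days = 2028-09-30.
The date termination becomes effective: 45 calendar days after 2028-09-30 is 2028-11-14. 2028-11-14 is a Tuesday and is not a listed holiday, so no roll-forward applies.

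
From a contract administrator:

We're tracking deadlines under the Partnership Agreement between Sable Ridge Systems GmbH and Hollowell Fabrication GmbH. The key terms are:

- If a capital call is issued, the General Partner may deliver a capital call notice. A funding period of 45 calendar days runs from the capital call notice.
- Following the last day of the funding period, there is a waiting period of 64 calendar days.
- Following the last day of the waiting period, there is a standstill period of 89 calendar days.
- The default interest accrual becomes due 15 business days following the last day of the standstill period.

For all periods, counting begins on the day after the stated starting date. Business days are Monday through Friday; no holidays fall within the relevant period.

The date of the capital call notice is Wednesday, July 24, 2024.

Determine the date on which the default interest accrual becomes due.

February 28, 2025

The last day of the funding period: July 24, 2024 + 45 days = September 7, 2024.
The last day of the waiting period: September 7, 2024 + 64 days = November 10, 2024.
The last day of the standstill period: November 10, 2024 + 89 days = February 7, 2025.
The date on which the default interest accrual becomes due: counting 15 business days from Friday, February 7, 2025 (Feb 10, Feb 11, Feb 12, Feb 13, …, Feb 26, Feb 27, Feb 28, skipping weekends) reaches Friday, February 28, 2025.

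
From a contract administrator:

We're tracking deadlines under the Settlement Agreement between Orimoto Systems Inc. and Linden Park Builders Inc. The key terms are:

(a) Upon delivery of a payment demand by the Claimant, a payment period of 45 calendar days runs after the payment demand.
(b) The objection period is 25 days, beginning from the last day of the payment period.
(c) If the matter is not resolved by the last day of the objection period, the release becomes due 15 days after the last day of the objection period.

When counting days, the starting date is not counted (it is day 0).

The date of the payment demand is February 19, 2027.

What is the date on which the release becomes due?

Adding 45 calendar days to February 19, 2027 gives April 5, 2027, which is the last day of the payment period.
The last day of the objection period: April 5, 2027 + 25 days = April 30, 2027.
The date on which the release becomes due: April 30, 2027 + 15 days = May 15, 2027.

May 15, 2027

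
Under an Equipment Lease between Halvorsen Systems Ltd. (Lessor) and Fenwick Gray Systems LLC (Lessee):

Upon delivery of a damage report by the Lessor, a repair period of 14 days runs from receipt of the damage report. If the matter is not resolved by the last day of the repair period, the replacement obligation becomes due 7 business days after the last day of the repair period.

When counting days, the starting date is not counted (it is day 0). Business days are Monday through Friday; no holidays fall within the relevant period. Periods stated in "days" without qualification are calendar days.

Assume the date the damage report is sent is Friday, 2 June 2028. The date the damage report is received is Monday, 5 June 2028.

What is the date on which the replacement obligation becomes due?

The last day of the repair period: 14 calendar days after 5 June 2028 is 19 June 2028.
The date on which the replacement obligation becomes due: counting 7 business days from Monday, 19 June 2028 (Jun 20, Jun 21, Jun 22, Jun 23, Jun 26, Jun 27, Jun 28, skipping weekends) reaches Wednesday, 28 June 2028.

28 June 2028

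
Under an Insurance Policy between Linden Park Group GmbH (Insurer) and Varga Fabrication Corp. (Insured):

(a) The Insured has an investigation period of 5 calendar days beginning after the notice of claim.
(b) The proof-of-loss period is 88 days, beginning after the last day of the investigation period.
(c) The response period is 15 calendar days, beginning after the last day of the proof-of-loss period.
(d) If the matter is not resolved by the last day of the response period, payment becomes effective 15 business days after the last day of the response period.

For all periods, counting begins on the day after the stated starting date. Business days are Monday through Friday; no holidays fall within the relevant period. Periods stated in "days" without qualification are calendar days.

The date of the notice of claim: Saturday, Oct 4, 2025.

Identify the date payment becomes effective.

Adding 5 calendar days to Oct 4, 2025 gives Oct 9, 2025, which is the last day of the investigation period.
The last day of the proof-of-loss period: Oct 9, 2025 + 88 days = Jan 5, 2026.
Adding 15 calendar days to Jan 5, 2026 gives Jan 20, 2026, which is the last day of the response period.
The date payment becomes effective: 15 business days after Tuesday, Jan 20, 2026, skipping weekends — Jan 21, Jan 22, Jan 23, Jan 26, …, Feb 6, Feb 9, Feb 10 — lands on Tuesday, Feb 10, 2026.

Feb 10, 2026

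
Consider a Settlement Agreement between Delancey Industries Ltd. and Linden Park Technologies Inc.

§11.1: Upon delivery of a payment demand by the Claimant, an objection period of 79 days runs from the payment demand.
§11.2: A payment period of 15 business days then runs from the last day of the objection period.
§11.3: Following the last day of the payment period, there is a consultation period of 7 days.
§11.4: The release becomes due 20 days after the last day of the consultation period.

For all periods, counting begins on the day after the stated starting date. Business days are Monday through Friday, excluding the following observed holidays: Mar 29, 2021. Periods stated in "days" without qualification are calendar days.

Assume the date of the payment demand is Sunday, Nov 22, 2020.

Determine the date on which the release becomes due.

The last day of the objection period: 79 calendar days after Nov 22, 2020 is Feb 9, 2021.
The last day of the payment period: counting 15 business days from Tuesday, Feb 9, 2021 (Feb 10, Feb 11, Feb 12, Feb 15, …, Feb 26, Mar 1, Mar 2, skipping weekends) reaches Tuesday, Mar 2, 2021.
The last day of the consultation period: Mar 2, 2021 + 7 days = Mar 9, 2021.
The date on which the release becomes due: Mar 9, 2021 + 20 days = Mar 29, 2021.

Mar 29, 2021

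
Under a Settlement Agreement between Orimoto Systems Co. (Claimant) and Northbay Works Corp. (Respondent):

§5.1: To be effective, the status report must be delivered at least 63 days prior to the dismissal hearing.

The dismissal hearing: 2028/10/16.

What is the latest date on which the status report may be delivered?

2028/08/14

2028/10/16 minus 63 days is 2028/08/14.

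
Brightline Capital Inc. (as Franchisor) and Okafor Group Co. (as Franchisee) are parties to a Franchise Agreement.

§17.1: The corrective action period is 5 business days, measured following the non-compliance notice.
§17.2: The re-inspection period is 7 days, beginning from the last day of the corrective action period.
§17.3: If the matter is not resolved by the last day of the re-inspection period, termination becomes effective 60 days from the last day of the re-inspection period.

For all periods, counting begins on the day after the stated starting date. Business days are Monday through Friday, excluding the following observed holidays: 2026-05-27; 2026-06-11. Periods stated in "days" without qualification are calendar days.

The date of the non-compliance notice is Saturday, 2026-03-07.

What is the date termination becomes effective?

2026-05-19

The last day of the corrective action period: 5 business days after Saturday, 2026-03-07, skipping weekends — Mar 9, Mar 10, Mar 11, Mar 12, Mar 13 — lands on Friday, 2026-03-13.
The last day of the re-inspection period: 7 calendar days after 2026-03-13 is 2026-03-20.
The date termination becomes effective: 60 calendar days after 2026-03-20 is 2026-05-19.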